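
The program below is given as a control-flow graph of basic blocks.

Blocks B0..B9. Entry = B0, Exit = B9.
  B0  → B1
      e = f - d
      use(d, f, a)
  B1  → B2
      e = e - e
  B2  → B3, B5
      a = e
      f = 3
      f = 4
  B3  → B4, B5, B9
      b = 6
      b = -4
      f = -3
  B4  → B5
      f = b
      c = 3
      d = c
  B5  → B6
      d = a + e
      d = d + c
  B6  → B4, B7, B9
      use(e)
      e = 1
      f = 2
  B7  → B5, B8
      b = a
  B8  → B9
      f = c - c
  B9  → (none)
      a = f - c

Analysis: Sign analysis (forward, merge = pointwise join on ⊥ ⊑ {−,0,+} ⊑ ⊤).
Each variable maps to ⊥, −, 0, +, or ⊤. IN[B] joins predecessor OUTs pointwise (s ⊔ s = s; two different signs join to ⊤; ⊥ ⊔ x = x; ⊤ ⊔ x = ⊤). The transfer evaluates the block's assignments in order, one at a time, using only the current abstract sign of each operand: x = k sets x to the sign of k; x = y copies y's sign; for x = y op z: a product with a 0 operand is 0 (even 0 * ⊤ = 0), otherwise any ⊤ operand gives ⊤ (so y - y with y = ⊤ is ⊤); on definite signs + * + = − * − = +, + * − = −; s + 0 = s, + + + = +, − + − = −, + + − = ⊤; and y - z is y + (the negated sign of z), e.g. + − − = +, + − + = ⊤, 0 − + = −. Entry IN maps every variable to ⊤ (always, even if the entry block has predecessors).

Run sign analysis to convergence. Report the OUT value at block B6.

Answer: {a: ⊤, b: ⊤, c: ⊤, d: ⊤, e: +, f: +}

Trace:
Fixpoint table:
  B0:  IN=(all ⊤)  OUT=(all ⊤)
  B1:  IN=(all ⊤)  OUT=(all ⊤)
  B2:  IN=(all ⊤)  OUT={f:+; rest ⊤}
  B3:  IN={f:+; rest ⊤}  OUT={b:-, f:-; rest ⊤}
  B4:  IN=(all ⊤)  OUT={c:+, d:+; rest ⊤}
  B5:  IN=(all ⊤)  OUT=(all ⊤)
  B6:  IN=(all ⊤)  OUT={e:+, f:+; rest ⊤}
  B7:  IN={e:+, f:+; rest ⊤}  OUT={e:+, f:+; rest ⊤}
  B8:  IN={e:+, f:+; rest ⊤}  OUT={e:+; rest ⊤}
  B9:  IN=(all ⊤)  OUT=(all ⊤)

Merge at B6: IN[B6] = OUT[B5] = {a: ⊤, b: ⊤, c: ⊤, d: ⊤, e: ⊤, f: ⊤}
Applying B6's transfer function to that IN value gives OUT[B6] (row B6 above).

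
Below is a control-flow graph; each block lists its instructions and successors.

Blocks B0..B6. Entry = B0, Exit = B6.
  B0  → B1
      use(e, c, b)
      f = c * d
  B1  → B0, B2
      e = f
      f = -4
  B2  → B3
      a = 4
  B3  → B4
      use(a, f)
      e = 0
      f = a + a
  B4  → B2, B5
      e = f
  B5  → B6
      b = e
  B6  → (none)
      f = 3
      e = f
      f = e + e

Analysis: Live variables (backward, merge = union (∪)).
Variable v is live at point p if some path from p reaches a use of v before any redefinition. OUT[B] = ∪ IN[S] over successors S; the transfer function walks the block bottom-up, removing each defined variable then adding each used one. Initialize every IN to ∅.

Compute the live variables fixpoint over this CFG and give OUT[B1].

Converged values:
  B0:  IN={b, c, d, e}  OUT={b, c, d, f}
  B1:  IN={b, c, d, f}  OUT={b, c, d, e, f}
  B2:  IN={f}  OUT={a, f}
  B3:  IN={a, f}  OUT={f}
  B4:  IN={f}  OUT={e, f}
  B5:  IN={e}  OUT={}
  B6:  IN={}  OUT={}

Merge at B1: OUT[B1] = IN[B0] ⊔ IN[B2] = {b, c, d, e, f}

Answer: {b, c, d, e, f}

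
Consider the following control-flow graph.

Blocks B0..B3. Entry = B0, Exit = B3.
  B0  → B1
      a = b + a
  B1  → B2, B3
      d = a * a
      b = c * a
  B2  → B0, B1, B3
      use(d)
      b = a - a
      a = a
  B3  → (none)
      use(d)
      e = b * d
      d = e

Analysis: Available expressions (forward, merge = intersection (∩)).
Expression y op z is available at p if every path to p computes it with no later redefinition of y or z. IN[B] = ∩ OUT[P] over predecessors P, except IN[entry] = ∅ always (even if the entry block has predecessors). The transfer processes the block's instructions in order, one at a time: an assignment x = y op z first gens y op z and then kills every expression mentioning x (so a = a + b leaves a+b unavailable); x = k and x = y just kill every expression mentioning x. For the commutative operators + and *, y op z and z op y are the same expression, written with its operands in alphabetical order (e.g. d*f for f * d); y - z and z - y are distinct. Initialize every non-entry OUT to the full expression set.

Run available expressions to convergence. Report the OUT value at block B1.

Fixpoint table:
  B0: | IN={} | OUT={}
  B1: | IN={} | OUT={a*a, a*c}
  B2: | IN={a*a, a*c} | OUT={}
  B3: | IN={} | OUT={}

Merge at B1: IN[B1] = OUT[B0] ∩ OUT[B2] = {}
Applying B1's transfer function to that IN value gives OUT[B1] (row B1 above).

Answer: {a*a, a*c}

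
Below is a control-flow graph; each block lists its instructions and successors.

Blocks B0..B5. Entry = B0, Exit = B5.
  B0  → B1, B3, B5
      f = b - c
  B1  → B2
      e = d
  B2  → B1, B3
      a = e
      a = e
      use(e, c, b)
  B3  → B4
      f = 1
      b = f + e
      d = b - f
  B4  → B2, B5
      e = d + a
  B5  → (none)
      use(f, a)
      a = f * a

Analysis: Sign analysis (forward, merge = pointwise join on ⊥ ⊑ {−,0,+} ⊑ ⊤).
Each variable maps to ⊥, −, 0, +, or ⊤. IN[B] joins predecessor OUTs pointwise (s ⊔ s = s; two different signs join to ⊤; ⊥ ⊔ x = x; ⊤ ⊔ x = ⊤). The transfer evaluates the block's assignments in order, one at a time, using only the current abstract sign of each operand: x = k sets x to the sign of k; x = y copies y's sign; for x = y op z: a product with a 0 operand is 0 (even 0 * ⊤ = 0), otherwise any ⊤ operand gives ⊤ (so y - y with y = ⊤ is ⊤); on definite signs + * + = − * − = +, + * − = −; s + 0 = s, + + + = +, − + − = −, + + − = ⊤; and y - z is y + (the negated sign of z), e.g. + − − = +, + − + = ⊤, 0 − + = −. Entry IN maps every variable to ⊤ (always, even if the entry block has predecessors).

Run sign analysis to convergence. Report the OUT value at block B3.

Answer: {a: ⊤, b: ⊤, c: ⊤, d: ⊤, e: ⊤, f: +}

Trace:
Per-block solution:
  B0:  IN=(all ⊤)  OUT=(all ⊤)
  B1:  IN=(all ⊤)  OUT=(all ⊤)
  B2:  IN=(all ⊤)  OUT=(all ⊤)
  B3:  IN=(all ⊤)  OUT={f:+; rest ⊤}
  B4:  IN={f:+; rest ⊤}  OUT={f:+; rest ⊤}
  B5:  IN=(all ⊤)  OUT=(all ⊤)

Merge at B3: IN[B3] = OUT[B0] ⊔ OUT[B2] = {a: ⊤, b: ⊤, c: ⊤, d: ⊤, e: ⊤, f: ⊤}
Applying B3's transfer function to that IN value gives OUT[B3] (row B3 above).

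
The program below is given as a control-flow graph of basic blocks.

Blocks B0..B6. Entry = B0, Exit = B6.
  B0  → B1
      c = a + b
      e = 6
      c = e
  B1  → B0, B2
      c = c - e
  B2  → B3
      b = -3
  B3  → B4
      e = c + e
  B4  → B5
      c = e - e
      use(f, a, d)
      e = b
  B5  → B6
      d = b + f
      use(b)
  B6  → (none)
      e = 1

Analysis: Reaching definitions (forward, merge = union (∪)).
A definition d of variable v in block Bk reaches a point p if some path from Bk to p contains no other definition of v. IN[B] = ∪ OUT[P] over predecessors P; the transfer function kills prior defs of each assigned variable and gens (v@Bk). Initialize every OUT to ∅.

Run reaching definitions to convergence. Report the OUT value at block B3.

Answer: {b@B2, c@B1, e@B3}

Trace:
Fixpoint table:
  B0: | IN={c@B1, e@B0} | OUT={c@B0, e@B0}
  B1: | IN={c@B0, e@B0} | OUT={c@B1, e@B0}
  B2: | IN={c@B1, e@B0} | OUT={b@B2, c@B1, e@B0}
  B3: | IN={b@B2, c@B1, e@B0} | OUT={b@B2, c@B1, e@B3}
  B4: | IN={b@B2, c@B1, e@B3} | OUT={b@B2, c@B4, e@B4}
  B5: | IN={b@B2, c@B4, e@B4} | OUT={b@B2, c@B4, d@B5, e@B4}
  B6: | IN={b@B2, c@B4, d@B5, e@B4} | OUT={b@B2, c@B4, d@B5, e@B6}

Merge at B3: IN[B3] = OUT[B2] = {b@B2, c@B1, e@B0}
Applying B3's transfer function to that IN value gives OUT[B3] (row B3 above).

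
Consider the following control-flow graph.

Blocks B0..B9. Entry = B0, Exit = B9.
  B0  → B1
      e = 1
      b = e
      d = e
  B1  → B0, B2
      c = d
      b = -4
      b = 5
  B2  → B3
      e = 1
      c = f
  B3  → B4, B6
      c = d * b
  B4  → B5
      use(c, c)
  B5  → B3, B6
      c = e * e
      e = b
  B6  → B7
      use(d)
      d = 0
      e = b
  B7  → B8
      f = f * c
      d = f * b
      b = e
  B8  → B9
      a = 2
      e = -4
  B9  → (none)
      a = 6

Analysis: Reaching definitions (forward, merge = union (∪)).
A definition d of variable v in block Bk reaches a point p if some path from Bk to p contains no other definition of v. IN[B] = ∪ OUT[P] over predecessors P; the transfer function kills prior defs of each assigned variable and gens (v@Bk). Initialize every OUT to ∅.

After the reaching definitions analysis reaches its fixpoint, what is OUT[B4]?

Fixpoint table:
  B0: | IN={b@B1, c@B1, d@B0, e@B0} | OUT={b@B0, c@B1, d@B0, e@B0}
  B1: | IN={b@B0, c@B1, d@B0, e@B0} | OUT={b@B1, c@B1, d@B0, e@B0}
  B2: | IN={b@B1, c@B1, d@B0, e@B0} | OUT={b@B1, c@B2, d@B0, e@B2}
  B3: | IN={b@B1, c@B2, c@B5, d@B0, e@B2, e@B5} | OUT={b@B1, c@B3, d@B0, e@B2, e@B5}
  B4: | IN={b@B1, c@B3, d@B0, e@B2, e@B5} | OUT={b@B1, c@B3, d@B0, e@B2, e@B5}
  B5: | IN={b@B1, c@B3, d@B0, e@B2, e@B5} | OUT={b@B1, c@B5, d@B0, e@B5}
  B6: | IN={b@B1, c@B3, c@B5, d@B0, e@B2, e@B5} | OUT={b@B1, c@B3, c@B5, d@B6, e@B6}
  B7: | IN={b@B1, c@B3, c@B5, d@B6, e@B6} | OUT={b@B7, c@B3, c@B5, d@B7, e@B6, f@B7}
  B8: | IN={b@B7, c@B3, c@B5, d@B7, e@B6, f@B7} | OUT={a@B8, b@B7, c@B3, c@B5, d@B7, e@B8, f@B7}
  B9: | IN={a@B8, b@B7, c@B3, c@B5, d@B7, e@B8, f@B7} | OUT={a@B9, b@B7, c@B3, c@B5, d@B7, e@B8, f@B7}

Merge at B4: IN[B4] = OUT[B3] = {b@B1, c@B3, d@B0, e@B2, e@B5}
Applying B4's transfer function to that IN value gives OUT[B4] (row B4 above).

Answer: {b@B1, c@B3, d@B0, e@B2, e@B5}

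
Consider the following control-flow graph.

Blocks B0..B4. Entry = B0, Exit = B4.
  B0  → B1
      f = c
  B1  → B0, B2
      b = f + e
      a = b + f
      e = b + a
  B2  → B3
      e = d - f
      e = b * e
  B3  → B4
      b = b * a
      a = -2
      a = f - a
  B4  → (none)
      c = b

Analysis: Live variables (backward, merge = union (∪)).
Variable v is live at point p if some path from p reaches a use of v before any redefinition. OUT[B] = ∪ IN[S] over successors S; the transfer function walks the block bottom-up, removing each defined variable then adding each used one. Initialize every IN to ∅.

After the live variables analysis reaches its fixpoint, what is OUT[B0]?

Per-block solution:
  B0:   IN={c, d, e}   OUT={c, d, e, f}
  B1:   IN={c, d, e, f}   OUT={a, b, c, d, e, f}
  B2:   IN={a, b, d, f}   OUT={a, b, f}
  B3:   IN={a, b, f}   OUT={b}
  B4:   IN={b}   OUT={}

Merge at B0: OUT[B0] = IN[B1] = {c, d, e, f}

Answer: {c, d, e, f}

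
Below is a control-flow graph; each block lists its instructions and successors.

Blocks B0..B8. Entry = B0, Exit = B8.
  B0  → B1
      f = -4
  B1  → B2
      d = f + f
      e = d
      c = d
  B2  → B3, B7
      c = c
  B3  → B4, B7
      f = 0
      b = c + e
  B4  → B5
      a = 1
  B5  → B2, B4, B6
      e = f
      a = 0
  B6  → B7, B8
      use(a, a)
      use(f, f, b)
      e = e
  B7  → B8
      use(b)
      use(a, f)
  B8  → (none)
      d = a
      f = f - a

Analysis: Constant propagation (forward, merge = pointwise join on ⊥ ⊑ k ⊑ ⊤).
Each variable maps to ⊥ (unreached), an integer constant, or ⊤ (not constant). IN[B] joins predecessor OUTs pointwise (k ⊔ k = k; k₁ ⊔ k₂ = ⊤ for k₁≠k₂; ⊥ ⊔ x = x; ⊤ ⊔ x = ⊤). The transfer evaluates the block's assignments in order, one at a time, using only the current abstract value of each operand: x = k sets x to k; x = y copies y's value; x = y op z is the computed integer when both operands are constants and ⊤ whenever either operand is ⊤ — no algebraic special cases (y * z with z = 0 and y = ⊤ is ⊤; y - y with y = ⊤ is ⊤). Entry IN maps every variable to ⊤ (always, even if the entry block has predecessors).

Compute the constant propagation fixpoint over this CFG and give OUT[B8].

Converged values:
  B0:   IN=(all ⊤)   OUT={f:-4; rest ⊤}
  B1:   IN={f:-4; rest ⊤}   OUT={c:-8, d:-8, e:-8, f:-4; rest ⊤}
  B2:   IN={c:-8, d:-8; rest ⊤}   OUT={c:-8, d:-8; rest ⊤}
  B3:   IN={c:-8, d:-8; rest ⊤}   OUT={c:-8, d:-8, f:0; rest ⊤}
  B4:   IN={c:-8, d:-8, f:0; rest ⊤}   OUT={a:1, c:-8, d:-8, f:0; rest ⊤}
  B5:   IN={a:1, c:-8, d:-8, f:0; rest ⊤}   OUT={a:0, c:-8, d:-8, e:0, f:0; rest ⊤}
  B6:   IN={a:0, c:-8, d:-8, e:0, f:0; rest ⊤}   OUT={a:0, c:-8, d:-8, e:0, f:0; rest ⊤}
  B7:   IN={c:-8, d:-8; rest ⊤}   OUT={c:-8, d:-8; rest ⊤}
  B8:   IN={c:-8, d:-8; rest ⊤}   OUT={c:-8; rest ⊤}

Merge at B8: IN[B8] = OUT[B6] ⊔ OUT[B7] = {a: ⊤, b: ⊤, c: -8, d: -8, e: ⊤, f: ⊤}
Applying B8's transfer function to that IN value gives OUT[B8] (row B8 above).

Answer: {a: ⊤, b: ⊤, c: -8, d: ⊤, e: ⊤, f: ⊤}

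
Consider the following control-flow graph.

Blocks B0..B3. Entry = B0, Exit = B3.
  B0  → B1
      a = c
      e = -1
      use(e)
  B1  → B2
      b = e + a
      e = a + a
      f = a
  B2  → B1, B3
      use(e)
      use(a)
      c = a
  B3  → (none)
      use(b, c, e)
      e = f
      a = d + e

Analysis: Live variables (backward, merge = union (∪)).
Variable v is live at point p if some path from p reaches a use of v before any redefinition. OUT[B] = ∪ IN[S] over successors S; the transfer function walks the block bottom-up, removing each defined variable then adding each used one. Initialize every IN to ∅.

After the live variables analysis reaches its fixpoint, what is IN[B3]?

Answer: {b, c, d, e, f}

Derivation:
Per-block solution:
  B0: | IN={c, d} | OUT={a, d, e}
  B1: | IN={a, d, e} | OUT={a, b, d, e, f}
  B2: | IN={a, b, d, e, f} | OUT={a, b, c, d, e, f}
  B3: | IN={b, c, d, e, f} | OUT={}

B3 is the boundary node: OUT[B3] = {}
Applying B3's transfer function to that OUT value gives IN[B3] (row B3 above).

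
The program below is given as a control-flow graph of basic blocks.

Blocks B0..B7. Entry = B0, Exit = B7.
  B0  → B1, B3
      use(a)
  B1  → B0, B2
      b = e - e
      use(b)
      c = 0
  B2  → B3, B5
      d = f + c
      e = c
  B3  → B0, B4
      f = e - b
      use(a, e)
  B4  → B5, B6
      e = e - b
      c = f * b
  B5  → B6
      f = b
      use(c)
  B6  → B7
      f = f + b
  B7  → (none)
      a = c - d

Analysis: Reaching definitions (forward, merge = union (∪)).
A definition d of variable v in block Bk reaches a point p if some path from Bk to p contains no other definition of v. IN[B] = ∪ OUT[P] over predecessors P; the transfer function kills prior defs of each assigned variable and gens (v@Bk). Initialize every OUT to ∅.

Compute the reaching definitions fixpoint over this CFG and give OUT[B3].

Per-block solution:
  B0: | IN={b@B1, c@B1, d@B2, e@B2, f@B3} | OUT={b@B1, c@B1, d@B2, e@B2, f@B3}
  B1: | IN={b@B1, c@B1, d@B2, e@B2, f@B3} | OUT={b@B1, c@B1, d@B2, e@B2, f@B3}
  B2: | IN={b@B1, c@B1, d@B2, e@B2, f@B3} | OUT={b@B1, c@B1, d@B2, e@B2, f@B3}
  B3: | IN={b@B1, c@B1, d@B2, e@B2, f@B3} | OUT={b@B1, c@B1, d@B2, e@B2, f@B3}
  B4: | IN={b@B1, c@B1, d@B2, e@B2, f@B3} | OUT={b@B1, c@B4, d@B2, e@B4, f@B3}
  B5: | IN={b@B1, c@B1, c@B4, d@B2, e@B2, e@B4, f@B3} | OUT={b@B1, c@B1, c@B4, d@B2, e@B2, e@B4, f@B5}
  B6: | IN={b@B1, c@B1, c@B4, d@B2, e@B2, e@B4, f@B3, f@B5} | OUT={b@B1, c@B1, c@B4, d@B2, e@B2, e@B4, f@B6}
  B7: | IN={b@B1, c@B1, c@B4, d@B2, e@B2, e@B4, f@B6} | OUT={a@B7, b@B1, c@B1, c@B4, d@B2, e@B2, e@B4, f@B6}

Merge at B3: IN[B3] = OUT[B0] ⊔ OUT[B2] = {b@B1, c@B1, d@B2, e@B2, f@B3}
Applying B3's transfer function to that IN value gives OUT[B3] (row B3 above).

Answer: {b@B1, c@B1, d@B2, e@B2, f@B3}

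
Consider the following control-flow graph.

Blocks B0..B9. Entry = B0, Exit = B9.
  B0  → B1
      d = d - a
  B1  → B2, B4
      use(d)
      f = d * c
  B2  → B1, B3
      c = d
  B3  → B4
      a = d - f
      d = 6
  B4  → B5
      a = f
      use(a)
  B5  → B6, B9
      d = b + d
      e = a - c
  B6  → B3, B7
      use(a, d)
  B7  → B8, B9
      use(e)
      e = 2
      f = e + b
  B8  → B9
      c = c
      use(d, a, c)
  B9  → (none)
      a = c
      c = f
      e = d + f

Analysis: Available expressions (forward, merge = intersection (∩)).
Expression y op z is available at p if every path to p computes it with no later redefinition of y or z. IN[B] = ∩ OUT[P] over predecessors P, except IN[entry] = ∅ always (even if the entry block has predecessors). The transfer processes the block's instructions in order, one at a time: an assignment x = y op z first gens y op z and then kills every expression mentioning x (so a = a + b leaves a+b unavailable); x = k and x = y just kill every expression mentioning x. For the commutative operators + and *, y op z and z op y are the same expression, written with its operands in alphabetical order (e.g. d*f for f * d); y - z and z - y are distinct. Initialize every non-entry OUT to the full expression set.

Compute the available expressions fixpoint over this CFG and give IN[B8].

Answer: {a-c, b+e}

Derivation:
Per-block solution:
  B0:   IN={}   OUT={}
  B1:   IN={}   OUT={c*d}
  B2:   IN={c*d}   OUT={}
  B3:   IN={}   OUT={}
  B4:   IN={}   OUT={}
  B5:   IN={}   OUT={a-c}
  B6:   IN={a-c}   OUT={a-c}
  B7:   IN={a-c}   OUT={a-c, b+e}
  B8:   IN={a-c, b+e}   OUT={b+e}
  B9:   IN={}   OUT={d+f}

Merge at B8: IN[B8] = OUT[B7] = {a-c, b+e}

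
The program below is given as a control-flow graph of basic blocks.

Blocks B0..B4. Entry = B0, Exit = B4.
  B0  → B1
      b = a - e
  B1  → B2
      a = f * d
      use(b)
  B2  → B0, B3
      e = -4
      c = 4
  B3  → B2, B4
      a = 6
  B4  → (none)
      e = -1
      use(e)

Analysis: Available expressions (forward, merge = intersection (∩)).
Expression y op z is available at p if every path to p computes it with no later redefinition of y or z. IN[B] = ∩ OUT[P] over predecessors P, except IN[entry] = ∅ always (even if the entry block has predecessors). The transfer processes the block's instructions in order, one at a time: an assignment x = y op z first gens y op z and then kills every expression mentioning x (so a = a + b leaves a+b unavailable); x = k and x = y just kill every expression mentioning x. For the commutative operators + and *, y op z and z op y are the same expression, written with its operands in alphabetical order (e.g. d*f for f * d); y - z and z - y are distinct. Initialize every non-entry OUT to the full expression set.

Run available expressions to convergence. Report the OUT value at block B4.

Converged values:
  B0:   IN={}   OUT={a-e}
  B1:   IN={a-e}   OUT={d*f}
  B2:   IN={d*f}   OUT={d*f}
  B3:   IN={d*f}   OUT={d*f}
  B4:   IN={d*f}   OUT={d*f}

Merge at B4: IN[B4] = OUT[B3] = {d*f}
Applying B4's transfer function to that IN value gives OUT[B4] (row B4 above).

Answer: {d*f}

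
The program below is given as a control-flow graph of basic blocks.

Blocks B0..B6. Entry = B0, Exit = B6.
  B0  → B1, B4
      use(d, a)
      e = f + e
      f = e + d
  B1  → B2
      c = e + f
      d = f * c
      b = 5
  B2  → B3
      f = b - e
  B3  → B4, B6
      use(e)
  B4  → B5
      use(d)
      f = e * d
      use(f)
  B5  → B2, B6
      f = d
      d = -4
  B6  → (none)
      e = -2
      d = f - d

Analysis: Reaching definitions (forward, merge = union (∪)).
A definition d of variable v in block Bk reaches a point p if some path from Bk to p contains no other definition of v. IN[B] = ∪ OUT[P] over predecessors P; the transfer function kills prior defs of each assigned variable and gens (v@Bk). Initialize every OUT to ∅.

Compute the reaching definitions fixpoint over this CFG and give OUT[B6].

Per-block solution:
  B0: | IN={} | OUT={e@B0, f@B0}
  B1: | IN={e@B0, f@B0} | OUT={b@B1, c@B1, d@B1, e@B0, f@B0}
  B2: | IN={b@B1, c@B1, d@B1, d@B5, e@B0, f@B0, f@B5} | OUT={b@B1, c@B1, d@B1, d@B5, e@B0, f@B2}
  B3: | IN={b@B1, c@B1, d@B1, d@B5, e@B0, f@B2} | OUT={b@B1, c@B1, d@B1, d@B5, e@B0, f@B2}
  B4: | IN={b@B1, c@B1, d@B1, d@B5, e@B0, f@B0, f@B2} | OUT={b@B1, c@B1, d@B1, d@B5, e@B0, f@B4}
  B5: | IN={b@B1, c@B1, d@B1, d@B5, e@B0, f@B4} | OUT={b@B1, c@B1, d@B5, e@B0, f@B5}
  B6: | IN={b@B1, c@B1, d@B1, d@B5, e@B0, f@B2, f@B5} | OUT={b@B1, c@B1, d@B6, e@B6, f@B2, f@B5}

Merge at B6: IN[B6] = OUT[B3] ⊔ OUT[B5] = {b@B1, c@B1, d@B1, d@B5, e@B0, f@B2, f@B5}
Applying B6's transfer function to that IN value gives OUT[B6] (row B6 above).

Answer: {b@B1, c@B1, d@B6, e@B6, f@B2, f@B5}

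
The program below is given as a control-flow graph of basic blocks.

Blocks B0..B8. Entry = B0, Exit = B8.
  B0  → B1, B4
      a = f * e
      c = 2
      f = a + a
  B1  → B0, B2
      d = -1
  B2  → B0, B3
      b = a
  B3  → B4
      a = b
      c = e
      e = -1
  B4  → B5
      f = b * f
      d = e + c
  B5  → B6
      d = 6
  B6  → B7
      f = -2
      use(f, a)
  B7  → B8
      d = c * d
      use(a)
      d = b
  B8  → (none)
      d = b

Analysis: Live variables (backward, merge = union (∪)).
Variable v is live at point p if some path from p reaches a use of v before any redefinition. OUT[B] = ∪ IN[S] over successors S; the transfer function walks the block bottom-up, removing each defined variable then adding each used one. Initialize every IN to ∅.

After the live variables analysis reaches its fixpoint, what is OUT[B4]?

Converged values:
  B0:  IN={b, e, f}  OUT={a, b, c, e, f}
  B1:  IN={a, b, e, f}  OUT={a, b, e, f}
  B2:  IN={a, e, f}  OUT={b, e, f}
  B3:  IN={b, e, f}  OUT={a, b, c, e, f}
  B4:  IN={a, b, c, e, f}  OUT={a, b, c}
  B5:  IN={a, b, c}  OUT={a, b, c, d}
  B6:  IN={a, b, c, d}  OUT={a, b, c, d}
  B7:  IN={a, b, c, d}  OUT={b}
  B8:  IN={b}  OUT={}

Merge at B4: OUT[B4] = IN[B5] = {a, b, c}

Answer: {a, b, c}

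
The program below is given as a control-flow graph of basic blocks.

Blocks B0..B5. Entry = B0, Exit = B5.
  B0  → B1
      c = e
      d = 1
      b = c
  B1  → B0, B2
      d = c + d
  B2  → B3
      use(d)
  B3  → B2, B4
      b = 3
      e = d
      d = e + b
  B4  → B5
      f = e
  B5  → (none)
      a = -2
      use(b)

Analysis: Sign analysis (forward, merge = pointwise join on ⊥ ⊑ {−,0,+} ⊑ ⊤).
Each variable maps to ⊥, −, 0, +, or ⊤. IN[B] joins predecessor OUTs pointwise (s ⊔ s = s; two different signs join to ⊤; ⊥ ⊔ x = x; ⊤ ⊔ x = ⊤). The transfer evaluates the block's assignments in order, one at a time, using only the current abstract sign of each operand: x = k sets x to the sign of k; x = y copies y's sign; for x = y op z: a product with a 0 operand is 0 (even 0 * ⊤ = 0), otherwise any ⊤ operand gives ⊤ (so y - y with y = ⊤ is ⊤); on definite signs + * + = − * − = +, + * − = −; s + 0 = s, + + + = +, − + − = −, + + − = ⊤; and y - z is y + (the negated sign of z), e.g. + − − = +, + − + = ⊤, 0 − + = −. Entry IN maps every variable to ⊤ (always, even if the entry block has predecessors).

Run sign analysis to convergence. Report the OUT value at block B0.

Converged values:
  B0: | IN=(all ⊤) | OUT={d:+; rest ⊤}
  B1: | IN={d:+; rest ⊤} | OUT=(all ⊤)
  B2: | IN=(all ⊤) | OUT=(all ⊤)
  B3: | IN=(all ⊤) | OUT={b:+; rest ⊤}
  B4: | IN={b:+; rest ⊤} | OUT={b:+; rest ⊤}
  B5: | IN={b:+; rest ⊤} | OUT={a:-, b:+; rest ⊤}

Merge at B0 (entry node, so the boundary value (all ⊤) is joined with the incoming edge(s)): IN[B0] = (all ⊤) ⊔ OUT[B1] = {a: ⊤, b: ⊤, c: ⊤, d: ⊤, e: ⊤, f: ⊤}
Applying B0's transfer function to that IN value gives OUT[B0] (row B0 above).

Answer: {a: ⊤, b: ⊤, c: ⊤, d: +, e: ⊤, f: ⊤}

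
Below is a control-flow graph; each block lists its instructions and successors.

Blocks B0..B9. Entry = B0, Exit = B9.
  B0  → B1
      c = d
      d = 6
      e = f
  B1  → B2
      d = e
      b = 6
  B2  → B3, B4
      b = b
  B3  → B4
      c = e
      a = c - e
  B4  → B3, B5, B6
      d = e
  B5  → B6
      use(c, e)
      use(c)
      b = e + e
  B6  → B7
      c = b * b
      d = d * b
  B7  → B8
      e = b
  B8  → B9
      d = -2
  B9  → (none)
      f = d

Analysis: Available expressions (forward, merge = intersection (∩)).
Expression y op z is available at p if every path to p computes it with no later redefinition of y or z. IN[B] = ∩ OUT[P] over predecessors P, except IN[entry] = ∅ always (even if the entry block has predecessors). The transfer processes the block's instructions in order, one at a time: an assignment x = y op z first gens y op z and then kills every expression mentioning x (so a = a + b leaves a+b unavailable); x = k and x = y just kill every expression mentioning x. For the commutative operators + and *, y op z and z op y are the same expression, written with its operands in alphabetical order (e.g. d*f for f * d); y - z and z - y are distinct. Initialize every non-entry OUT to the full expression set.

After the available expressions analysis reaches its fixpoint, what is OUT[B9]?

Answer: {b*b}

Trace:
Per-block solution:
  B0:  IN={}  OUT={}
  B1:  IN={}  OUT={}
  B2:  IN={}  OUT={}
  B3:  IN={}  OUT={c-e}
  B4:  IN={}  OUT={}
  B5:  IN={}  OUT={e+e}
  B6:  IN={}  OUT={b*b}
  B7:  IN={b*b}  OUT={b*b}
  B8:  IN={b*b}  OUT={b*b}
  B9:  IN={b*b}  OUT={b*b}

Merge at B9: IN[B9] = OUT[B8] = {b*b}
Applying B9's transfer function to that IN value gives OUT[B9] (row B9 above).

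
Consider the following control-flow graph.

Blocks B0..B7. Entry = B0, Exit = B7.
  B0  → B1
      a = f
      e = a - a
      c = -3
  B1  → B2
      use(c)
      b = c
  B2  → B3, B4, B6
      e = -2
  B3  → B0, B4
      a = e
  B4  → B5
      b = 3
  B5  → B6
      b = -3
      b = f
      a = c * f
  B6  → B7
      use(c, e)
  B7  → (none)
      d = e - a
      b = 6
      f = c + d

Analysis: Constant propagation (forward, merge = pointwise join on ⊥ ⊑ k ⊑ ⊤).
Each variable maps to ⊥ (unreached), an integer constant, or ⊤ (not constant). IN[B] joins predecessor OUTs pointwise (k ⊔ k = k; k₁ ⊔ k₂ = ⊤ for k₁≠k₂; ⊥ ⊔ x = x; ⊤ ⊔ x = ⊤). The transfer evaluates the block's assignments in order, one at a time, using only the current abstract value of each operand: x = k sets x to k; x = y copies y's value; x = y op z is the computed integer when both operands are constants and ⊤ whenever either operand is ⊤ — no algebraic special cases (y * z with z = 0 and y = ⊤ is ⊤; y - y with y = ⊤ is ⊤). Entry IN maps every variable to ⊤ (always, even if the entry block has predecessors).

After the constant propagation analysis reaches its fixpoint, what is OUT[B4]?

Answer: {a: ⊤, b: 3, c: -3, d: ⊤, e: -2, f: ⊤}

Derivation:
Converged values:
  B0:   IN=(all ⊤)   OUT={c:-3; rest ⊤}
  B1:   IN={c:-3; rest ⊤}   OUT={b:-3, c:-3; rest ⊤}
  B2:   IN={b:-3, c:-3; rest ⊤}   OUT={b:-3, c:-3, e:-2; rest ⊤}
  B3:   IN={b:-3, c:-3, e:-2; rest ⊤}   OUT={a:-2, b:-3, c:-3, e:-2; rest ⊤}
  B4:   IN={b:-3, c:-3, e:-2; rest ⊤}   OUT={b:3, c:-3, e:-2; rest ⊤}
  B5:   IN={b:3, c:-3, e:-2; rest ⊤}   OUT={c:-3, e:-2; rest ⊤}
  B6:   IN={c:-3, e:-2; rest ⊤}   OUT={c:-3, e:-2; rest ⊤}
  B7:   IN={c:-3, e:-2; rest ⊤}   OUT={b:6, c:-3, e:-2; rest ⊤}

Merge at B4: IN[B4] = OUT[B2] ⊔ OUT[B3] = {a: ⊤, b: -3, c: -3, d: ⊤, e: -2, f: ⊤}
Applying B4's transfer function to that IN value gives OUT[B4] (row B4 above).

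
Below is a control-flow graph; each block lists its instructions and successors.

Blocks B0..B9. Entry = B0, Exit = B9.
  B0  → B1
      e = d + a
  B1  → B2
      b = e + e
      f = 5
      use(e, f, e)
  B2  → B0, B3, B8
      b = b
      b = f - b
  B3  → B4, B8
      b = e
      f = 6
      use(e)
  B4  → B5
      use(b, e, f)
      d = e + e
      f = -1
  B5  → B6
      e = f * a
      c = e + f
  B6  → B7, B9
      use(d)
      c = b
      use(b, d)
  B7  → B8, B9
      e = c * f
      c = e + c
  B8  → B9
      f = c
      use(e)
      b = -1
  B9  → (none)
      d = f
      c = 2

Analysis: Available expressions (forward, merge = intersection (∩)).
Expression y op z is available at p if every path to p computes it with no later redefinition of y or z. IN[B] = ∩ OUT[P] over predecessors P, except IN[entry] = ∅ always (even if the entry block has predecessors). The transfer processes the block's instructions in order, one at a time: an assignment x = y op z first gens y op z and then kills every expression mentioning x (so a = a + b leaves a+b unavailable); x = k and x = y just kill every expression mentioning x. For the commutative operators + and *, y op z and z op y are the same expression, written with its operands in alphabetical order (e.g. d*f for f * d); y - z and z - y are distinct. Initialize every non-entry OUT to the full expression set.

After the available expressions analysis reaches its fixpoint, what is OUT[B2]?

Fixpoint table:
  B0:  IN={}  OUT={a+d}
  B1:  IN={a+d}  OUT={a+d, e+e}
  B2:  IN={a+d, e+e}  OUT={a+d, e+e}
  B3:  IN={a+d, e+e}  OUT={a+d, e+e}
  B4:  IN={a+d, e+e}  OUT={e+e}
  B5:  IN={e+e}  OUT={a*f, e+f}
  B6:  IN={a*f, e+f}  OUT={a*f, e+f}
  B7:  IN={a*f, e+f}  OUT={a*f}
  B8:  IN={}  OUT={}
  B9:  IN={}  OUT={}

Merge at B2: IN[B2] = OUT[B1] = {a+d, e+e}
Applying B2's transfer function to that IN value gives OUT[B2] (row B2 above).

Answer: {a+d, e+e}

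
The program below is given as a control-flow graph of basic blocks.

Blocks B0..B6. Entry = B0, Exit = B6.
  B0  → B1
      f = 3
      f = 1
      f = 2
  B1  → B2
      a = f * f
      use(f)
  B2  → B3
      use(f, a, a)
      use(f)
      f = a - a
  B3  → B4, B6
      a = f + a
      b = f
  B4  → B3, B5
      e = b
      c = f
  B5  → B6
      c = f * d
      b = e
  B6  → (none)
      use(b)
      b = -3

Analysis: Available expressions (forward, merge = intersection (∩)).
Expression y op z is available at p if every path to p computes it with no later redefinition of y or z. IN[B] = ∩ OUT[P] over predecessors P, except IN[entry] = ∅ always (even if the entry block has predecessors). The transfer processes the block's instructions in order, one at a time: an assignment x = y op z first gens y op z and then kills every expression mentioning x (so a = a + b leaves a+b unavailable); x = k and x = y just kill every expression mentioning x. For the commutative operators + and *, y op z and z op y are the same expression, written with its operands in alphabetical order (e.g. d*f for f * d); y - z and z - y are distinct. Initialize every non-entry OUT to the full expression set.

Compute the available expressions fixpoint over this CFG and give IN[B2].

Answer: {f*f}

Trace:
Per-block solution:
  B0:   IN={}   OUT={}
  B1:   IN={}   OUT={f*f}
  B2:   IN={f*f}   OUT={a-a}
  B3:   IN={}   OUT={}
  B4:   IN={}   OUT={}
  B5:   IN={}   OUT={d*f}
  B6:   IN={}   OUT={}

Merge at B2: IN[B2] = OUT[B1] = {f*f}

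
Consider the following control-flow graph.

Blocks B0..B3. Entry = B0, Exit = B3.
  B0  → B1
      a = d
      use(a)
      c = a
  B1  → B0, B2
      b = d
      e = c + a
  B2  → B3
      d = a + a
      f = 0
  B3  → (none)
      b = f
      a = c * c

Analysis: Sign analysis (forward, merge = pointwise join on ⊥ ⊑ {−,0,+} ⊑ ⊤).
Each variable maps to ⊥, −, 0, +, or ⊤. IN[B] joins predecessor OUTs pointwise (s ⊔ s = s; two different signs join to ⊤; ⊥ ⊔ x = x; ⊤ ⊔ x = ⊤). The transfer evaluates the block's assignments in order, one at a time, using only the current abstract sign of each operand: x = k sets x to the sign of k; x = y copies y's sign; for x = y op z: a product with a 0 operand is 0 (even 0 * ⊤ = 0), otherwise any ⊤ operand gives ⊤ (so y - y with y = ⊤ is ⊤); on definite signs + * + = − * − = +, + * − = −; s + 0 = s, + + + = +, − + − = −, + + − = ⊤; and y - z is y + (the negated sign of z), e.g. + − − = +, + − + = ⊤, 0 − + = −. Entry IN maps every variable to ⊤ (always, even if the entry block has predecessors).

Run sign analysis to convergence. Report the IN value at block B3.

Fixpoint table:
  B0: | IN=(all ⊤) | OUT=(all ⊤)
  B1: | IN=(all ⊤) | OUT=(all ⊤)
  B2: | IN=(all ⊤) | OUT={f:0; rest ⊤}
  B3: | IN={f:0; rest ⊤} | OUT={b:0, f:0; rest ⊤}

Merge at B3: IN[B3] = OUT[B2] = {a: ⊤, b: ⊤, c: ⊤, d: ⊤, e: ⊤, f: 0}

Answer: {a: ⊤, b: ⊤, c: ⊤, d: ⊤, e: ⊤, f: 0}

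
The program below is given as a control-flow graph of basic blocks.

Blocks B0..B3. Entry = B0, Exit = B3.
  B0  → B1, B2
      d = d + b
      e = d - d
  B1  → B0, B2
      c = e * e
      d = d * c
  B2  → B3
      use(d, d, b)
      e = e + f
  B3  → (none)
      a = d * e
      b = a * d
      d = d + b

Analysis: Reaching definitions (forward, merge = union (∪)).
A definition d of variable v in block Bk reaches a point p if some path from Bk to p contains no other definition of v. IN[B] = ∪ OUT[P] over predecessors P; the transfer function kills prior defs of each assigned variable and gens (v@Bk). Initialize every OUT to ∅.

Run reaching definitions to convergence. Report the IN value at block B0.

Answer: {c@B1, d@B1, e@B0}

Derivation:
Per-block solution:
  B0: | IN={c@B1, d@B1, e@B0} | OUT={c@B1, d@B0, e@B0}
  B1: | IN={c@B1, d@B0, e@B0} | OUT={c@B1, d@B1, e@B0}
  B2: | IN={c@B1, d@B0, d@B1, e@B0} | OUT={c@B1, d@B0, d@B1, e@B2}
  B3: | IN={c@B1, d@B0, d@B1, e@B2} | OUT={a@B3, b@B3, c@B1, d@B3, e@B2}

Merge at B0 (entry node, so the boundary value {} is joined with the incoming edge(s)): IN[B0] = {} ⊔ OUT[B1] = {c@B1, d@B1, e@B0}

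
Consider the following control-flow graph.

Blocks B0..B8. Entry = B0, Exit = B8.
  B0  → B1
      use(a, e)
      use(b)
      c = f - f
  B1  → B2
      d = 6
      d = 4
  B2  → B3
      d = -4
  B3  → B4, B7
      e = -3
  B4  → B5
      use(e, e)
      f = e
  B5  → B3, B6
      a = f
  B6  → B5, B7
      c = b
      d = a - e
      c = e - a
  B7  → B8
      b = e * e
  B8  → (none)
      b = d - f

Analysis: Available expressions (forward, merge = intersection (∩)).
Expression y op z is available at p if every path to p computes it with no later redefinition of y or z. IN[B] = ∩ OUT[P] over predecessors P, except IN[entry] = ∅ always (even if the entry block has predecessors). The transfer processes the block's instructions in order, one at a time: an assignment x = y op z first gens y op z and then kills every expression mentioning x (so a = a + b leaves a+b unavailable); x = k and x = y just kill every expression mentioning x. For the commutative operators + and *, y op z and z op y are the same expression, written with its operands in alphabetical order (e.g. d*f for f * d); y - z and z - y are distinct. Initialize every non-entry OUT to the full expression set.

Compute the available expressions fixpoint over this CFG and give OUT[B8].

Answer: {d-f, e*e}

Derivation:
Converged values:
  B0:   IN={}   OUT={f-f}
  B1:   IN={f-f}   OUT={f-f}
  B2:   IN={f-f}   OUT={f-f}
  B3:   IN={}   OUT={}
  B4:   IN={}   OUT={}
  B5:   IN={}   OUT={}
  B6:   IN={}   OUT={a-e, e-a}
  B7:   IN={}   OUT={e*e}
  B8:   IN={e*e}   OUT={d-f, e*e}

Merge at B8: IN[B8] = OUT[B7] = {e*e}
Applying B8's transfer function to that IN value gives OUT[B8] (row B8 above).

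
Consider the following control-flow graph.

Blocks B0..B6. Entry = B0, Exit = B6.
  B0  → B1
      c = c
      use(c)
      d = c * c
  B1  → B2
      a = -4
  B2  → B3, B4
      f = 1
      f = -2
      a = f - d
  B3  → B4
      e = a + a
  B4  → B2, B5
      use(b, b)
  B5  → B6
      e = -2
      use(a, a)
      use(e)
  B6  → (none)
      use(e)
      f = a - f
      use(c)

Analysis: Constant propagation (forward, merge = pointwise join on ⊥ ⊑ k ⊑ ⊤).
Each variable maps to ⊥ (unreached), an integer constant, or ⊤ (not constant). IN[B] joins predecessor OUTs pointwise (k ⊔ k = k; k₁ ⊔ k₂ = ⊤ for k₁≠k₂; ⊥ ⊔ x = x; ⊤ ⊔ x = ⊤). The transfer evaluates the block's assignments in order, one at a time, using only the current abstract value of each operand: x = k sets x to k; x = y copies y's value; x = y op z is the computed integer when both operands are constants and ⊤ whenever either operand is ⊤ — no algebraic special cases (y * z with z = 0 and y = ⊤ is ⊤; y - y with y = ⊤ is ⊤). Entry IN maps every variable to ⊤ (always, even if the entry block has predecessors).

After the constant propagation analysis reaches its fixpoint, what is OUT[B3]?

Converged values:
  B0:  IN=(all ⊤)  OUT=(all ⊤)
  B1:  IN=(all ⊤)  OUT={a:-4; rest ⊤}
  B2:  IN=(all ⊤)  OUT={f:-2; rest ⊤}
  B3:  IN={f:-2; rest ⊤}  OUT={f:-2; rest ⊤}
  B4:  IN={f:-2; rest ⊤}  OUT={f:-2; rest ⊤}
  B5:  IN={f:-2; rest ⊤}  OUT={e:-2, f:-2; rest ⊤}
  B6:  IN={e:-2, f:-2; rest ⊤}  OUT={e:-2; rest ⊤}

Merge at B3: IN[B3] = OUT[B2] = {a: ⊤, b: ⊤, c: ⊤, d: ⊤, e: ⊤, f: -2}
Applying B3's transfer function to that IN value gives OUT[B3] (row B3 above).

Answer: {a: ⊤, b: ⊤, c: ⊤, d: ⊤, e: ⊤, f: -2}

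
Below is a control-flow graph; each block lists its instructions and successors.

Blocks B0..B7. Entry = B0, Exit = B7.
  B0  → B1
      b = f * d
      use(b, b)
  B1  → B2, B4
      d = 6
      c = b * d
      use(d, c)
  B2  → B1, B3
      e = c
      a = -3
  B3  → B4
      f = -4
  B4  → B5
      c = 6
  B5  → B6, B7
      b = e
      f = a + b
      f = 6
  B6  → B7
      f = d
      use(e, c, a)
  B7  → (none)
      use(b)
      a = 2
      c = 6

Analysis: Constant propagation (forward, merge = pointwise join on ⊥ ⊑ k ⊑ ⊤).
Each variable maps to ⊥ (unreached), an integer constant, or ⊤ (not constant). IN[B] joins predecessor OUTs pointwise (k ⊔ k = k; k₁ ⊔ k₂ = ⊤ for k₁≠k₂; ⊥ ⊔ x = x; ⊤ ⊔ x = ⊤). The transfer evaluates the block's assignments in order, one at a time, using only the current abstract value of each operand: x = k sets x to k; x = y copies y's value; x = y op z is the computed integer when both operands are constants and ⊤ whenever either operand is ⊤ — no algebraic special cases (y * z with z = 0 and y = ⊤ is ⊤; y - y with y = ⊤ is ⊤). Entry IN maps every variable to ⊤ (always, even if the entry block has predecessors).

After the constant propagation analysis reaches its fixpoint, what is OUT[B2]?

Per-block solution:
  B0:  IN=(all ⊤)  OUT=(all ⊤)
  B1:  IN=(all ⊤)  OUT={d:6; rest ⊤}
  B2:  IN={d:6; rest ⊤}  OUT={a:-3, d:6; rest ⊤}
  B3:  IN={a:-3, d:6; rest ⊤}  OUT={a:-3, d:6, f:-4; rest ⊤}
  B4:  IN={d:6; rest ⊤}  OUT={c:6, d:6; rest ⊤}
  B5:  IN={c:6, d:6; rest ⊤}  OUT={c:6, d:6, f:6; rest ⊤}
  B6:  IN={c:6, d:6, f:6; rest ⊤}  OUT={c:6, d:6, f:6; rest ⊤}
  B7:  IN={c:6, d:6, f:6; rest ⊤}  OUT={a:2, c:6, d:6, f:6; rest ⊤}

Merge at B2: IN[B2] = OUT[B1] = {a: ⊤, b: ⊤, c: ⊤, d: 6, e: ⊤, f: ⊤}
Applying B2's transfer function to that IN value gives OUT[B2] (row B2 above).

Answer: {a: -3, b: ⊤, c: ⊤, d: 6, e: ⊤, f: ⊤}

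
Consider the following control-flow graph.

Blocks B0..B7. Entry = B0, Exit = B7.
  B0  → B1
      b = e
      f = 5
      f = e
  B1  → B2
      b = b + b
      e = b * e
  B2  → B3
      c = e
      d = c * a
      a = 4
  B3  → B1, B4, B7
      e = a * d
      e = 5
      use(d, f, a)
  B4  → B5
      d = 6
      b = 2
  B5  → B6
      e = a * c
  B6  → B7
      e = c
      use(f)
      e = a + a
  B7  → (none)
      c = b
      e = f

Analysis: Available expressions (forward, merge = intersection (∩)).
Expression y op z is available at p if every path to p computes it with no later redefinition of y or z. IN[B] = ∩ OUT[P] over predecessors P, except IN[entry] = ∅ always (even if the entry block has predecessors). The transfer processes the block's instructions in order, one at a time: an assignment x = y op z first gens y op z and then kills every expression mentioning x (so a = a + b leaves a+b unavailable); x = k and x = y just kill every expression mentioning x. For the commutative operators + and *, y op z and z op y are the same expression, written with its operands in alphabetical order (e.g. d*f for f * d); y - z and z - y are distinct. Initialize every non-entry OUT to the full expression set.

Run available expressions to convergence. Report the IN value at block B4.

Per-block solution:
  B0: | IN={} | OUT={}
  B1: | IN={} | OUT={}
  B2: | IN={} | OUT={}
  B3: | IN={} | OUT={a*d}
  B4: | IN={a*d} | OUT={}
  B5: | IN={} | OUT={a*c}
  B6: | IN={a*c} | OUT={a*c, a+a}
  B7: | IN={} | OUT={}

Merge at B4: IN[B4] = OUT[B3] = {a*d}

Answer: {a*d}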